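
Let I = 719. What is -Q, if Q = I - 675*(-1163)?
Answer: -785744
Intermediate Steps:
Q = 785744 (Q = 719 - 675*(-1163) = 719 + 785025 = 785744)
-Q = -1*785744 = -785744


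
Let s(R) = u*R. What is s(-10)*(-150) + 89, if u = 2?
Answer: 3089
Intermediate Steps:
s(R) = 2*R
s(-10)*(-150) + 89 = (2*(-10))*(-150) + 89 = -20*(-150) + 89 = 3000 + 89 = 3089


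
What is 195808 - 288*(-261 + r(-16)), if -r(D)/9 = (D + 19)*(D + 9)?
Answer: 216544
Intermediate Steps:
r(D) = -9*(9 + D)*(19 + D) (r(D) = -9*(D + 19)*(D + 9) = -9*(19 + D)*(9 + D) = -9*(9 + D)*(19 + D))
195808 - 288*(-261 + r(-16)) = 195808 - 288*(-261 + (-1539 - 252*(-16) - 9*(-16)**2)) = 195808 - 288*(-261 + (-1539 + 4032 - 9*256)) = 195808 - 288*(-261 + (-1539 + 4032 - 2304)) = 195808 - 288*(-261 + 189) = 195808 - 288*(-72) = 195808 - 1*(-20736) = 195808 + 20736 = 216544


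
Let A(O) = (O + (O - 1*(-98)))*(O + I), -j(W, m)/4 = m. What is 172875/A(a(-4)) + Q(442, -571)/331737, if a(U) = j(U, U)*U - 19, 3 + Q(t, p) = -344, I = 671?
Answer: -2731567063/631627248 ≈ -4.3247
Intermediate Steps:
j(W, m) = -4*m
Q(t, p) = -347 (Q(t, p) = -3 - 344 = -347)
a(U) = -19 - 4*U**2 (a(U) = (-4*U)*U - 19 = -4*U**2 - 19 = -19 - 4*U**2)
A(O) = (98 + 2*O)*(671 + O) (A(O) = (O + (O - 1*(-98)))*(O + 671) = (O + (O + 98))*(671 + O) = (O + (98 + O))*(671 + O) = (98 + 2*O)*(671 + O))
172875/A(a(-4)) + Q(442, -571)/331737 = 172875/(65758 + 2*(-19 - 4*(-4)**2)**2 + 1440*(-19 - 4*(-4)**2)) - 347/331737 = 172875/(65758 + 2*(-19 - 4*16)**2 + 1440*(-19 - 4*16)) - 347*1/331737 = 172875/(65758 + 2*(-19 - 64)**2 + 1440*(-19 - 64)) - 347/331737 = 172875/(65758 + 2*(-83)**2 + 1440*(-83)) - 347/331737 = 172875/(65758 + 2*6889 - 119520) - 347/331737 = 172875/(65758 + 13778 - 119520) - 347/331737 = 172875/(-39984) - 347/331737 = 172875*(-1/39984) - 347/331737 = -57625/13328 - 347/331737 = -2731567063/631627248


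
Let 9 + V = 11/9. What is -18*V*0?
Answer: 0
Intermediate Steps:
V = -70/9 (V = -9 + 11/9 = -70/9 ≈ -7.7778)
-18*V*0 = -18*(-70/9)*0 = 140*0 = 0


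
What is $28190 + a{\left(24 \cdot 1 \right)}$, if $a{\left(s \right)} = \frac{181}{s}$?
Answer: $\frac{676741}{24} \approx 28198.0$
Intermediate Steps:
$28190 + a{\left(24 \cdot 1 \right)} = 28190 + \frac{181}{24 \cdot 1} = 28190 + \frac{181}{24} = \frac{676741}{24}$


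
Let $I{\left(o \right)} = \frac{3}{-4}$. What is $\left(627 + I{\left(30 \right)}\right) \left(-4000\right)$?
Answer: $-2505000$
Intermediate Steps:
$I{\left(o \right)} = - \frac{3}{4}$ ($I{\left(o \right)} = 3 \left(- \frac{1}{4}\right) = - \frac{3}{4}$)
$\left(627 + I{\left(30 \right)}\right) \left(-4000\right) = \left(627 - \frac{3}{4}\right) \left(-4000\right) = \frac{2505}{4} \left(-4000\right) = -2505000$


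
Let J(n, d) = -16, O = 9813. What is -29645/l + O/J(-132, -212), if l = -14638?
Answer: -71584187/117104 ≈ -611.29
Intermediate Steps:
-29645/l + O/J(-132, -212) = -29645/(-14638) + 9813/(-16) = -29645*(-1/14638) + 9813*(-1/16) = 29645/14638 - 9813/16 = -71584187/117104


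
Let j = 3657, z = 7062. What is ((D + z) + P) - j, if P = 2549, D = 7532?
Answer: 13486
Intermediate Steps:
((D + z) + P) - j = ((7532 + 7062) + 2549) - 1*3657 = (14594 + 2549) - 3657 = 17143 - 3657 = 13486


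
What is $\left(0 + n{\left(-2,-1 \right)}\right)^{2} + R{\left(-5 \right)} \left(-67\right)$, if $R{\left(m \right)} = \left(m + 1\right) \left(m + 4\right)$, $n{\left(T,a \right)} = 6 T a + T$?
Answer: $-168$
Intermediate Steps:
$n{\left(T,a \right)} = T + 6 T a$ ($n{\left(T,a \right)} = 6 T a + T = T + 6 T a$)
$R{\left(m \right)} = \left(1 + m\right) \left(4 + m\right)$
$\left(0 + n{\left(-2,-1 \right)}\right)^{2} + R{\left(-5 \right)} \left(-67\right) = \left(0 - 2 \left(1 + 6 \left(-1\right)\right)\right)^{2} + \left(4 + \left(-5\right)^{2} + 5 \left(-5\right)\right) \left(-67\right) = \left(0 - 2 \left(1 - 6\right)\right)^{2} + \left(4 + 25 - 25\right) \left(-67\right) = \left(0 - -10\right)^{2} + 4 \left(-67\right) = \left(0 + 10\right)^{2} - 268 = 10^{2} - 268 = 100 - 268 = -168$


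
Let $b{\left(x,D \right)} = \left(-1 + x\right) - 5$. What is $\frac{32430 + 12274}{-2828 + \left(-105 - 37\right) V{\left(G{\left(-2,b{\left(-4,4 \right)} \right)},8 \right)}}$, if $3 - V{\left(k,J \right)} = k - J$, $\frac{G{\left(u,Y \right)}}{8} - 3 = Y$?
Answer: $- \frac{2032}{561} \approx -3.6221$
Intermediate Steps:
$b{\left(x,D \right)} = -6 + x$
$G{\left(u,Y \right)} = 24 + 8 Y$
$V{\left(k,J \right)} = 3 + J - k$ ($V{\left(k,J \right)} = 3 - \left(k - J\right) = 3 + \left(J - k\right) = 3 + J - k$)
$\frac{32430 + 12274}{-2828 + \left(-105 - 37\right) V{\left(G{\left(-2,b{\left(-4,4 \right)} \right)},8 \right)}} = \frac{32430 + 12274}{-2828 + \left(-105 - 37\right) \left(3 + 8 - \left(24 + 8 \left(-6 - 4\right)\right)\right)} = \frac{44704}{-2828 - 142 \left(3 + 8 - \left(24 + 8 \left(-10\right)\right)\right)} = \frac{44704}{-2828 - 142 \left(3 + 8 - \left(24 - 80\right)\right)} = \frac{44704}{-2828 - 142 \left(3 + 8 - -56\right)} = \frac{44704}{-2828 - 142 \left(3 + 8 + 56\right)} = \frac{44704}{-2828 - 9514} = \frac{44704}{-12342} = 44704 \left(- \frac{1}{12342}\right) = - \frac{2032}{561}$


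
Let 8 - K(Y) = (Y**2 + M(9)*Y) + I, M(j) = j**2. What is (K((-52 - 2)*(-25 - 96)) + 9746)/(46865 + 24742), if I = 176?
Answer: -43212832/71607 ≈ -603.47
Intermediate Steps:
K(Y) = -168 - Y**2 - 81*Y (K(Y) = 8 - ((Y**2 + 9**2*Y) + 176) = 8 - ((Y**2 + 81*Y) + 176) = 8 - (176 + Y**2 + 81*Y) = 8 + (-176 - Y**2 - 81*Y) = -168 - Y**2 - 81*Y)
(K((-52 - 2)*(-25 - 96)) + 9746)/(46865 + 24742) = ((-168 - ((-52 - 2)*(-25 - 96))**2 - 81*(-52 - 2)*(-25 - 96)) + 9746)/(46865 + 24742) = ((-168 - (-54*(-121))**2 - (-4374)*(-121)) + 9746)/71607 = ((-168 - 1*6534**2 - 81*6534) + 9746)*(1/71607) = ((-168 - 1*42693156 - 529254) + 9746)*(1/71607) = ((-168 - 42693156 - 529254) + 9746)*(1/71607) = (-43222578 + 9746)*(1/71607) = -43212832*1/71607 = -43212832/71607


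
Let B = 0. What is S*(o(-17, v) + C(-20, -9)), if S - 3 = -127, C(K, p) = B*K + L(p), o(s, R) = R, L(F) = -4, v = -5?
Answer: 1116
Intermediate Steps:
C(K, p) = -4 (C(K, p) = 0*K - 4 = 0 - 4 = -4)
S = -124 (S = 3 - 127 = -124)
S*(o(-17, v) + C(-20, -9)) = -124*(-5 - 4) = -124*(-9) = 1116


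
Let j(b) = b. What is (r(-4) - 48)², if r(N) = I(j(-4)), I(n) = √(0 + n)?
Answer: 2300 - 192*I ≈ 2300.0 - 192.0*I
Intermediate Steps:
I(n) = √n
r(N) = 2*I (r(N) = √(-4) = 2*I)
(r(-4) - 48)² = (2*I - 48)² = (-48 + 2*I)²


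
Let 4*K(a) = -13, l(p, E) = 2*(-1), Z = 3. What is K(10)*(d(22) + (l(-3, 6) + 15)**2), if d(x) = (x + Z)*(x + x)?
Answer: -16497/4 ≈ -4124.3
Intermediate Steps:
l(p, E) = -2
K(a) = -13/4 (K(a) = (1/4)*(-13) = -13/4)
d(x) = 2*x*(3 + x) (d(x) = (x + 3)*(x + x) = (3 + x)*(2*x) = 2*x*(3 + x))
K(10)*(d(22) + (l(-3, 6) + 15)**2) = -13*(2*22*(3 + 22) + (-2 + 15)**2)/4 = -13*(2*22*25 + 13**2)/4 = -13*(1100 + 169)/4 = -13/4*1269 = -16497/4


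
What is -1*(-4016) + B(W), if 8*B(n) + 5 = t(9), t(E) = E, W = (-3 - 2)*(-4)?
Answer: 8033/2 ≈ 4016.5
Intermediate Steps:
W = 20 (W = -5*(-4) = 20)
B(n) = ½ (B(n) = -5/8 + (⅛)*9 = -5/8 + 9/8 = ½)
-1*(-4016) + B(W) = -1*(-4016) + ½ = 4016 + ½ = 8033/2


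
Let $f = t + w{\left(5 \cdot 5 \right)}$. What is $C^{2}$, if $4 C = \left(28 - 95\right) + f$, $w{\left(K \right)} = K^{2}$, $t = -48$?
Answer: $\frac{65025}{4} \approx 16256.0$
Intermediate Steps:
$f = 577$ ($f = -48 + \left(5 \cdot 5\right)^{2} = -48 + 25^{2} = -48 + 625 = 577$)
$C = \frac{255}{2}$ ($C = \frac{\left(28 - 95\right) + 577}{4} = \frac{-67 + 577}{4} = \frac{1}{4} \cdot 510 = \frac{255}{2} \approx 127.5$)
$C^{2} = \left(\frac{255}{2}\right)^{2} = \frac{65025}{4}$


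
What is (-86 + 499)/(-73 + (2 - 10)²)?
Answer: -413/9 ≈ -45.889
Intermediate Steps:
(-86 + 499)/(-73 + (2 - 10)²) = 413/(-73 + (-8)²) = 413/(-73 + 64) = 413/(-9) = 413*(-⅑) = -413/9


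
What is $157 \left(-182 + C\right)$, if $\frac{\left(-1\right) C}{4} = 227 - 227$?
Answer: $-28574$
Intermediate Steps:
$C = 0$ ($C = - 4 \left(227 - 227\right) = \left(-4\right) 0 = 0$)
$157 \left(-182 + C\right) = 157 \left(-182 + 0\right) = 157 \left(-182\right) = -28574$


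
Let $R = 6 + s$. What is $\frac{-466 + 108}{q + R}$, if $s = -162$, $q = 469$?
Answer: $- \frac{358}{313} \approx -1.1438$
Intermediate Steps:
$R = -156$ ($R = 6 - 162 = -156$)
$\frac{-466 + 108}{q + R} = \frac{-466 + 108}{469 - 156} = - \frac{358}{313}$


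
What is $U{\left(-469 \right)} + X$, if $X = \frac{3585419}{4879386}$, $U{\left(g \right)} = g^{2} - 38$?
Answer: $\frac{1073092792697}{4879386} \approx 2.1992 \cdot 10^{5}$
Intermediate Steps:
$U{\left(g \right)} = -38 + g^{2}$ ($U{\left(g \right)} = g^{2} - 38 = -38 + g^{2}$)
$X = \frac{3585419}{4879386}$ ($X = 3585419 \cdot \frac{1}{4879386} = \frac{3585419}{4879386} \approx 0.73481$)
$U{\left(-469 \right)} + X = \left(-38 + \left(-469\right)^{2}\right) + \frac{3585419}{4879386} = \left(-38 + 219961\right) + \frac{3585419}{4879386} = 219923 + \frac{3585419}{4879386} = \frac{1073092792697}{4879386}$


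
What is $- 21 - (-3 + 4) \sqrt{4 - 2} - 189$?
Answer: $-189 + 21 \sqrt{2} \approx -159.3$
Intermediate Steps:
$- 21 - (-3 + 4) \sqrt{4 - 2} - 189 = - 21 \left(-1\right) 1 \sqrt{2} - 189 = - 21 \left(- \sqrt{2}\right) - 189 = 21 \sqrt{2} - 189 = -189 + 21 \sqrt{2}$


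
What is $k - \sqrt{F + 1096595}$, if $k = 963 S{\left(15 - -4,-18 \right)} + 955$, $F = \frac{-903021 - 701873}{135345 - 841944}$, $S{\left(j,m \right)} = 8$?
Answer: $8659 - \frac{\sqrt{60834604420859789}}{235533} \approx 7611.8$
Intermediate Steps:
$F = \frac{1604894}{706599}$ ($F = - \frac{1604894}{-706599} = \left(-1604894\right) \left(- \frac{1}{706599}\right) = \frac{1604894}{706599} \approx 2.2713$)
$k = 8659$ ($k = 963 \cdot 8 + 955 = 7704 + 955 = 8659$)
$k - \sqrt{F + 1096595} = 8659 - \sqrt{\frac{1604894}{706599} + 1096595} = 8659 - \sqrt{\frac{774854535299}{706599}} = 8659 - \frac{\sqrt{60834604420859789}}{235533}$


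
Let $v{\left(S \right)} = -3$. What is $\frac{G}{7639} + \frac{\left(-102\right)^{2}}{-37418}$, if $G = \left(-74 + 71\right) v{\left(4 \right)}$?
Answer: $- \frac{39569697}{142918051} \approx -0.27687$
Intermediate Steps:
$G = 9$ ($G = \left(-74 + 71\right) \left(-3\right) = \left(-3\right) \left(-3\right) = 9$)
$\frac{G}{7639} + \frac{\left(-102\right)^{2}}{-37418} = \frac{9}{7639} + \frac{\left(-102\right)^{2}}{-37418} = 9 \cdot \frac{1}{7639} + 10404 \left(- \frac{1}{37418}\right) = \frac{9}{7639} - \frac{5202}{18709} = - \frac{39569697}{142918051}$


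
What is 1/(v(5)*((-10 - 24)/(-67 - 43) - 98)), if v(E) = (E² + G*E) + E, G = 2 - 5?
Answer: -11/16119 ≈ -0.00068242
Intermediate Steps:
G = -3
v(E) = E² - 2*E (v(E) = (E² - 3*E) + E = E² - 2*E)
1/(v(5)*((-10 - 24)/(-67 - 43) - 98)) = 1/((5*(-2 + 5))*((-10 - 24)/(-67 - 43) - 98)) = 1/((5*3)*(-34/(-110) - 98)) = 1/(15*(-34*(-1/110) - 98)) = 1/(15*(17/55 - 98)) = 1/(15*(-5373/55)) = 1/(-16119/11) = -11/16119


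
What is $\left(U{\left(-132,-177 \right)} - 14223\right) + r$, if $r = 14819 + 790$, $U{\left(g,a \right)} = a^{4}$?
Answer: $981507627$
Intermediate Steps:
$r = 15609$
$\left(U{\left(-132,-177 \right)} - 14223\right) + r = \left(\left(-177\right)^{4} - 14223\right) + 15609 = \left(981506241 - 14223\right) + 15609 = 981492018 + 15609 = 981507627$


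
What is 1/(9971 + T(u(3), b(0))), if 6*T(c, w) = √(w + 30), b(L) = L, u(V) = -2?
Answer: 59826/596525041 - √30/596525041 ≈ 0.00010028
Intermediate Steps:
T(c, w) = √(30 + w)/6 (T(c, w) = √(w + 30)/6 = √(30 + w)/6)
1/(9971 + T(u(3), b(0))) = 1/(9971 + √(30 + 0)/6) = 1/(9971 + √30/6)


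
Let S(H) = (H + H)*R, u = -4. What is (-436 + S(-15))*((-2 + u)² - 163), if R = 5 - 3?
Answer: 62992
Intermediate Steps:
R = 2
S(H) = 4*H (S(H) = (H + H)*2 = (2*H)*2 = 4*H)
(-436 + S(-15))*((-2 + u)² - 163) = (-436 + 4*(-15))*((-2 - 4)² - 163) = (-436 - 60)*((-6)² - 163) = -496*(36 - 163) = -496*(-127) = 62992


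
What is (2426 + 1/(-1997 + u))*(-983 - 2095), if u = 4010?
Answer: -5010511014/671 ≈ -7.4672e+6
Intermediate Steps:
(2426 + 1/(-1997 + u))*(-983 - 2095) = (2426 + 1/(-1997 + 4010))*(-983 - 2095) = (2426 + 1/2013)*(-3078) = (4883539/2013)*(-3078) = -5010511014/671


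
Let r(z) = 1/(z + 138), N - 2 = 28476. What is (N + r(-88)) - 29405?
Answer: -46349/50 ≈ -926.98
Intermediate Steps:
N = 28478 (N = 2 + 28476 = 28478)
r(z) = 1/(138 + z)
(N + r(-88)) - 29405 = (28478 + 1/(138 - 88)) - 29405 = (28478 + 1/50) - 29405 = 1423901/50 - 29405 = -46349/50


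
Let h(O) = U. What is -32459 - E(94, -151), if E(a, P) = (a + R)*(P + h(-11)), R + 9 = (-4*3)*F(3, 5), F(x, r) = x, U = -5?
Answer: -24815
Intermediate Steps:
h(O) = -5
R = -45 (R = -9 - 4*3*3 = -9 - 12*3 = -9 - 36 = -45)
E(a, P) = (-45 + a)*(-5 + P) (E(a, P) = (a - 45)*(P - 5) = (-45 + a)*(-5 + P))
-32459 - E(94, -151) = -32459 - (225 - 45*(-151) - 5*94 - 151*94) = -32459 - (225 + 6795 - 470 - 14194) = -32459 - 1*(-7644) = -32459 + 7644 = -24815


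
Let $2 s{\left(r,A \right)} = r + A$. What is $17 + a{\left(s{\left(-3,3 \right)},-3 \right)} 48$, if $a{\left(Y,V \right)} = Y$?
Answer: $17$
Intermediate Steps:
$s{\left(r,A \right)} = \frac{A}{2} + \frac{r}{2}$ ($s{\left(r,A \right)} = \frac{r + A}{2} = \frac{A + r}{2} = \frac{A}{2} + \frac{r}{2}$)
$17 + a{\left(s{\left(-3,3 \right)},-3 \right)} 48 = 17 + \left(\frac{1}{2} \cdot 3 + \frac{1}{2} \left(-3\right)\right) 48 = 17 + \left(\frac{3}{2} - \frac{3}{2}\right) 48 = 17 + 0 \cdot 48 = 17 + 0 = 17$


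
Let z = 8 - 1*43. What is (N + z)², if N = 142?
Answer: 11449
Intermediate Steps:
z = -35 (z = 8 - 43 = -35)
(N + z)² = (142 - 35)² = 107² = 11449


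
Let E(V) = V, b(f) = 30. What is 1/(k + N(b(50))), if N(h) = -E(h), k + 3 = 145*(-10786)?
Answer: -1/1564003 ≈ -6.3938e-7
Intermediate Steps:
k = -1563973 (k = -3 + 145*(-10786) = -3 - 1563970 = -1563973)
N(h) = -h
1/(k + N(b(50))) = 1/(-1563973 - 1*30) = 1/(-1563973 - 30) = 1/(-1564003) = -1/1564003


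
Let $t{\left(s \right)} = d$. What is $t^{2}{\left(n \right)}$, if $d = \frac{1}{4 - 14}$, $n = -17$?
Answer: $\frac{1}{100} \approx 0.01$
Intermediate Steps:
$d = - \frac{1}{10}$ ($d = \frac{1}{-10} = - \frac{1}{10} \approx -0.1$)
$t{\left(s \right)} = - \frac{1}{10}$
$t^{2}{\left(n \right)} = \left(- \frac{1}{10}\right)^{2} = \frac{1}{100}$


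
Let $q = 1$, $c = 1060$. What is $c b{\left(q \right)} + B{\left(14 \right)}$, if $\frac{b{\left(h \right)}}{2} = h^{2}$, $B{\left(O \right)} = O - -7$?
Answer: $2141$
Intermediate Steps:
$B{\left(O \right)} = 7 + O$ ($B{\left(O \right)} = O + 7 = 7 + O$)
$b{\left(h \right)} = 2 h^{2}$
$c b{\left(q \right)} + B{\left(14 \right)} = 1060 \cdot 2 \cdot 1^{2} + \left(7 + 14\right) = 1060 \cdot 2 \cdot 1 + 21 = 1060 \cdot 2 + 21 = 2120 + 21 = 2141$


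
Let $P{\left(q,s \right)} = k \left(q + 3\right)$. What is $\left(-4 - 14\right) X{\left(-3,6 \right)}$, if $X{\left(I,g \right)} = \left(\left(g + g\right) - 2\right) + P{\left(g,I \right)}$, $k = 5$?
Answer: $-990$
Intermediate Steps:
$P{\left(q,s \right)} = 15 + 5 q$ ($P{\left(q,s \right)} = 5 \left(q + 3\right) = 5 \left(3 + q\right) = 15 + 5 q$)
$X{\left(I,g \right)} = 13 + 7 g$ ($X{\left(I,g \right)} = \left(\left(g + g\right) - 2\right) + \left(15 + 5 g\right) = \left(2 g - 2\right) + \left(15 + 5 g\right) = \left(-2 + 2 g\right) + \left(15 + 5 g\right) = 13 + 7 g$)
$\left(-4 - 14\right) X{\left(-3,6 \right)} = \left(-4 - 14\right) \left(13 + 7 \cdot 6\right) = - 18 \left(13 + 42\right) = \left(-18\right) 55 = -990$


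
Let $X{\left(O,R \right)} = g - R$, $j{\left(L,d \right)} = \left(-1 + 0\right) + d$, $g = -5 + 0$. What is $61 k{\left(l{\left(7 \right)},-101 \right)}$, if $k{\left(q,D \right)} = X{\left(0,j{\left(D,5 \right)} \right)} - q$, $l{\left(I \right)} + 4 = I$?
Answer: $-732$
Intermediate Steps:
$l{\left(I \right)} = -4 + I$
$g = -5$
$j{\left(L,d \right)} = -1 + d$
$X{\left(O,R \right)} = -5 - R$
$k{\left(q,D \right)} = -9 - q$ ($k{\left(q,D \right)} = \left(-5 - \left(-1 + 5\right)\right) - q = \left(-5 - 4\right) - q = -9 - q$)
$61 k{\left(l{\left(7 \right)},-101 \right)} = 61 \left(-9 - \left(-4 + 7\right)\right) = 61 \left(-9 - 3\right) = 61 \left(-12\right) = -732$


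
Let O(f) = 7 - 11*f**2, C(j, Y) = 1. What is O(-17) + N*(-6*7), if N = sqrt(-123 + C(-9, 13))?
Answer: -3172 - 42*I*sqrt(122) ≈ -3172.0 - 463.91*I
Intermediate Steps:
O(f) = 7 - 11*f**2
N = I*sqrt(122) (N = sqrt(-123 + 1) = sqrt(-122) = I*sqrt(122) ≈ 11.045*I)
O(-17) + N*(-6*7) = (7 - 11*(-17)**2) + (I*sqrt(122))*(-6*7) = (7 - 11*289) + (I*sqrt(122))*(-42) = (7 - 3179) - 42*I*sqrt(122) = -3172 - 42*I*sqrt(122)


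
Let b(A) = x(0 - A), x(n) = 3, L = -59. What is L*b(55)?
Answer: -177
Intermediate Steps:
b(A) = 3
L*b(55) = -59*3 = -177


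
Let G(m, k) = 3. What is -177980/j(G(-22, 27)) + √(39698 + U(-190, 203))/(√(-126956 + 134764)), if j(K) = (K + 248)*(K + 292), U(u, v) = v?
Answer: -35596/14809 + √4867922/976 ≈ -0.14308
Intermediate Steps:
j(K) = (248 + K)*(292 + K)
-177980/j(G(-22, 27)) + √(39698 + U(-190, 203))/(√(-126956 + 134764)) = -177980/(72416 + 3² + 540*3) + √(39698 + 203)/(√(-126956 + 134764)) = -177980/(72416 + 9 + 1620) + √39901/(√7808) = -177980/74045 + √39901/((8*√122)) = -177980*1/74045 + √39901*(√122/976) = -35596/14809 + √4867922/976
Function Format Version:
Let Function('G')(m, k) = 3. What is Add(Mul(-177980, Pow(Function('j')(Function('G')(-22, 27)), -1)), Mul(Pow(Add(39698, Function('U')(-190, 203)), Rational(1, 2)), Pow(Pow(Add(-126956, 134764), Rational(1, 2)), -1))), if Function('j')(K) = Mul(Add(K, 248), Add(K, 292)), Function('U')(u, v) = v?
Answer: Add(Rational(-35596, 14809), Mul(Rational(1, 976), Pow(4867922, Rational(1, 2)))) ≈ -0.14308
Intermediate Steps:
Function('j')(K) = Mul(Add(248, K), Add(292, K))
Add(Mul(-177980, Pow(Function('j')(Function('G')(-22, 27)), -1)), Mul(Pow(Add(39698, Function('U')(-190, 203)), Rational(1, 2)), Pow(Pow(Add(-126956, 134764), Rational(1, 2)), -1))) = Add(Mul(-177980, Pow(Add(72416, Pow(3, 2), Mul(540, 3)), -1)), Mul(Pow(Add(39698, 203), Rational(1, 2)), Pow(Pow(Add(-126956, 134764), Rational(1, 2)), -1))) = Add(Mul(-177980, Pow(Add(72416, 9, 1620), -1)), Mul(Pow(39901, Rational(1, 2)), Pow(Pow(7808, Rational(1, 2)), -1))) = Add(Mul(-177980, Pow(74045, -1)), Mul(Pow(39901, Rational(1, 2)), Pow(Mul(8, Pow(122, Rational(1, 2))), -1))) = Add(Mul(-177980, Rational(1, 74045)), Mul(Pow(39901, Rational(1, 2)), Mul(Rational(1, 976), Pow(122, Rational(1, 2))))) = Add(Rational(-35596, 14809), Mul(Rational(1, 976), Pow(4867922, Rational(1, 2))))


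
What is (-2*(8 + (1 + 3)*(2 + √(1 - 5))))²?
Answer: 768 + 1024*I ≈ 768.0 + 1024.0*I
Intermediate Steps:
(-2*(8 + (1 + 3)*(2 + √(1 - 5))))² = (-2*(8 + 4*(2 + √(-4))))² = (-2*(8 + 4*(2 + 2*I)))² = (-2*(8 + (8 + 8*I)))² = (-2*(16 + 8*I))² = (-32 - 16*I)²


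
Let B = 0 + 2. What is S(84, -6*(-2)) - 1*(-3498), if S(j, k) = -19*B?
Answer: 3460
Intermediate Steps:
B = 2
S(j, k) = -38 (S(j, k) = -19*2 = -38)
S(84, -6*(-2)) - 1*(-3498) = -38 - 1*(-3498) = -38 + 3498 = 3460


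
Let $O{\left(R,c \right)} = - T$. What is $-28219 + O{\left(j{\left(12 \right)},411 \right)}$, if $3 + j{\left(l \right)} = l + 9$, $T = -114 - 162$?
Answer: $-27943$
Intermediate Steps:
$T = -276$ ($T = -114 - 162 = -276$)
$j{\left(l \right)} = 6 + l$ ($j{\left(l \right)} = -3 + \left(l + 9\right) = -3 + \left(9 + l\right) = 6 + l$)
$O{\left(R,c \right)} = 276$ ($O{\left(R,c \right)} = \left(-1\right) \left(-276\right) = 276$)
$-28219 + O{\left(j{\left(12 \right)},411 \right)} = -28219 + 276 = -27943$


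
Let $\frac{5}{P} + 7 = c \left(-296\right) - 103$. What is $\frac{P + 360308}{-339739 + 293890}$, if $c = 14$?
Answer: $- \frac{1532750227}{195041646} \approx -7.8586$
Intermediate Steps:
$P = - \frac{5}{4254}$ ($P = \frac{5}{-7 + \left(14 \left(-296\right) - 103\right)} = \frac{5}{-7 - 4247} = \frac{5}{-4254} = 5 \left(- \frac{1}{4254}\right) = - \frac{5}{4254} \approx -0.0011754$)
$\frac{P + 360308}{-339739 + 293890} = \frac{- \frac{5}{4254} + 360308}{-339739 + 293890} = \frac{1532750227}{4254 \left(-45849\right)} = \frac{1532750227}{4254} \left(- \frac{1}{45849}\right) = - \frac{1532750227}{195041646}$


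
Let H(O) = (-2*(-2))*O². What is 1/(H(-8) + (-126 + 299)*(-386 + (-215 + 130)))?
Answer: -1/81227 ≈ -1.2311e-5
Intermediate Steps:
H(O) = 4*O²
1/(H(-8) + (-126 + 299)*(-386 + (-215 + 130))) = 1/(4*(-8)² + (-126 + 299)*(-386 + (-215 + 130))) = 1/(4*64 + 173*(-386 - 85)) = 1/(256 + 173*(-471)) = 1/(256 - 81483) = 1/(-81227) = -1/81227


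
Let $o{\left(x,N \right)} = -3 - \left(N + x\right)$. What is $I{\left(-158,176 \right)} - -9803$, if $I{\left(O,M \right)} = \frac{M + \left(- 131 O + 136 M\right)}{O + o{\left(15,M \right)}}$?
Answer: $\frac{1702923}{176} \approx 9675.7$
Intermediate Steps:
$o{\left(x,N \right)} = -3 - N - x$ ($o{\left(x,N \right)} = -3 - \left(N + x\right) = -3 - N - x$)
$I{\left(O,M \right)} = \frac{- 131 O + 137 M}{-18 + O - M}$ ($I{\left(O,M \right)} = \frac{M + \left(- 131 O + 136 M\right)}{O - \left(18 + M\right)} = \frac{- 131 O + 137 M}{O - \left(18 + M\right)} = \frac{- 131 O + 137 M}{-18 + O - M}$)
$I{\left(-158,176 \right)} - -9803 = \frac{\left(-137\right) 176 + 131 \left(-158\right)}{18 + 176 - -158} - -9803 = \frac{-24112 - 20698}{18 + 176 + 158} + 9803 = \frac{1}{352} \left(-44810\right) + 9803 = - \frac{22405}{176} + 9803 = \frac{1702923}{176}$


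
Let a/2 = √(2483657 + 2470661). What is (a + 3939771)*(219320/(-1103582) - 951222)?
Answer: -2067890645583028002/551791 - 1049751696524*√4954318/551791 ≈ -3.7518e+12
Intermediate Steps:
a = 2*√4954318 (a = 2*√(2483657 + 2470661) = 2*√4954318 ≈ 4451.7)
(a + 3939771)*(219320/(-1103582) - 951222) = (2*√4954318 + 3939771)*(219320/(-1103582) - 951222) = (3939771 + 2*√4954318)*(219320*(-1/1103582) - 951222) = (3939771 + 2*√4954318)*(-109660/551791 - 951222) = (3939771 + 2*√4954318)*(-524875848262/551791) = -2067890645583028002/551791 - 1049751696524*√4954318/551791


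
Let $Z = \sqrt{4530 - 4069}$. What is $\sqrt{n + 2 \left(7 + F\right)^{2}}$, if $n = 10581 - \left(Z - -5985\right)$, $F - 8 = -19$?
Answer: $\sqrt{4628 - \sqrt{461}} \approx 67.871$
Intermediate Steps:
$F = -11$ ($F = 8 - 19 = -11$)
$Z = \sqrt{461} \approx 21.471$
$n = 4596 - \sqrt{461}$ ($n = 10581 - \left(\sqrt{461} - -5985\right) = 10581 - \left(\sqrt{461} + 5985\right) = 10581 - \left(5985 + \sqrt{461}\right) = 4596 - \sqrt{461} \approx 4574.5$)
$\sqrt{n + 2 \left(7 + F\right)^{2}} = \sqrt{\left(4596 - \sqrt{461}\right) + 2 \left(7 - 11\right)^{2}} = \sqrt{\left(4596 - \sqrt{461}\right) + 2 \left(-4\right)^{2}} = \sqrt{\left(4596 - \sqrt{461}\right) + 2 \cdot 16} = \sqrt{\left(4596 - \sqrt{461}\right) + 32} = \sqrt{4628 - \sqrt{461}}$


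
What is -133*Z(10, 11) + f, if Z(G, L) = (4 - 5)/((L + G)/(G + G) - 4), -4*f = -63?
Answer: -6923/236 ≈ -29.335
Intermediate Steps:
f = 63/4 (f = -1/4*(-63) = 63/4 ≈ 15.750)
Z(G, L) = -1/(-4 + (G + L)/(2*G)) (Z(G, L) = -1/((G + L)/((2*G)) - 4) = -1/((G + L)*(1/(2*G)) - 4) = -1/((G + L)/(2*G) - 4) = -1/(-4 + (G + L)/(2*G)))
-133*Z(10, 11) + f = -266*10/(-1*11 + 7*10) + 63/4 = -266*10/(-11 + 70) + 63/4 = -266*10/59 + 63/4 = -133*20/59 + 63/4 = -2660/59 + 63/4 = -6923/236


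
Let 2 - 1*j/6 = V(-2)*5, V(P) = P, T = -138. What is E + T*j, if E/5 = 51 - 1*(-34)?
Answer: -9511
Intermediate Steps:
E = 425 (E = 5*(51 - 1*(-34)) = 5*(51 + 34) = 5*85 = 425)
j = 72 (j = 12 - (-12)*5 = 12 - 6*(-10) = 12 + 60 = 72)
E + T*j = 425 - 138*72 = 425 - 9936 = -9511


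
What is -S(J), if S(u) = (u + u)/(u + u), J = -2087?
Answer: -1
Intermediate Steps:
S(u) = 1 (S(u) = (2*u)/((2*u)) = (2*u)*(1/(2*u)) = 1)
-S(J) = -1*1 = -1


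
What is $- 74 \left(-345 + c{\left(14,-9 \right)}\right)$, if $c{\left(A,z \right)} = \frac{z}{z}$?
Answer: $25456$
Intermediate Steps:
$c{\left(A,z \right)} = 1$
$- 74 \left(-345 + c{\left(14,-9 \right)}\right) = - 74 \left(-345 + 1\right) = \left(-74\right) \left(-344\right) = 25456$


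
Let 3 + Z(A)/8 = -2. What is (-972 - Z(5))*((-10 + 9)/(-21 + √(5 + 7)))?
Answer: -6524/143 - 1864*√3/429 ≈ -53.148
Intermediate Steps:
Z(A) = -40 (Z(A) = -24 + 8*(-2) = -24 - 16 = -40)
(-972 - Z(5))*((-10 + 9)/(-21 + √(5 + 7))) = (-972 - 1*(-40))*((-10 + 9)/(-21 + √(5 + 7))) = (-972 + 40)*(-1/(-21 + √12)) = -(-932)/(-21 + 2*√3) = 932/(-21 + 2*√3)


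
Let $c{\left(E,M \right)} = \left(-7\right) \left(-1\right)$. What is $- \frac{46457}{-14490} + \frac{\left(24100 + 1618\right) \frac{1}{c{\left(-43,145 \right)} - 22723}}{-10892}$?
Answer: $\frac{45614633837}{14226803640} \approx 3.2062$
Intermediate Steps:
$c{\left(E,M \right)} = 7$
$- \frac{46457}{-14490} + \frac{\left(24100 + 1618\right) \frac{1}{c{\left(-43,145 \right)} - 22723}}{-10892} = - \frac{46457}{-14490} + \frac{\left(24100 + 1618\right) \frac{1}{7 - 22723}}{-10892} = \left(-46457\right) \left(- \frac{1}{14490}\right) + \frac{25718}{-22716} \left(- \frac{1}{10892}\right) = \frac{46457}{14490} + 25718 \left(- \frac{1}{22716}\right) \left(- \frac{1}{10892}\right) = \frac{46457}{14490} - - \frac{1837}{17673048} = \frac{46457}{14490} + \frac{1837}{17673048} = \frac{45614633837}{14226803640}$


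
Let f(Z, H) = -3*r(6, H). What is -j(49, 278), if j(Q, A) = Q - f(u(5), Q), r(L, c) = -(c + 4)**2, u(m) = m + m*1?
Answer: 8378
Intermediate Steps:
u(m) = 2*m (u(m) = m + m = 2*m)
r(L, c) = -(4 + c)**2
f(Z, H) = 3*(4 + H)**2 (f(Z, H) = -(-3)*(4 + H)**2 = 3*(4 + H)**2)
j(Q, A) = Q - 3*(4 + Q)**2
-j(49, 278) = -(49 - 3*(4 + 49)**2) = -(49 - 3*53**2) = -(49 - 3*2809) = -(49 - 8427) = -1*(-8378) = 8378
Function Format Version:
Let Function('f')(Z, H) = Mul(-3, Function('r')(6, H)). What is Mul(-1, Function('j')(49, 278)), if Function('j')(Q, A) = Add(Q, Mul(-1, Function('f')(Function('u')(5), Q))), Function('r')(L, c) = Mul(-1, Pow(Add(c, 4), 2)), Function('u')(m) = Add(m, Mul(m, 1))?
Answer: 8378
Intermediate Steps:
Function('u')(m) = Mul(2, m) (Function('u')(m) = Add(m, m) = Mul(2, m))
Function('r')(L, c) = Mul(-1, Pow(Add(4, c), 2))
Function('f')(Z, H) = Mul(3, Pow(Add(4, H), 2)) (Function('f')(Z, H) = Mul(-3, Mul(-1, Pow(Add(4, H), 2))) = Mul(3, Pow(Add(4, H), 2)))
Function('j')(Q, A) = Add(Q, Mul(-3, Pow(Add(4, Q), 2))) (Function('j')(Q, A) = Add(Q, Mul(-1, Mul(3, Pow(Add(4, Q), 2)))) = Add(Q, Mul(-3, Pow(Add(4, Q), 2))))
Mul(-1, Function('j')(49, 278)) = Mul(-1, Add(49, Mul(-3, Pow(Add(4, 49), 2)))) = Mul(-1, Add(49, Mul(-3, Pow(53, 2)))) = Mul(-1, Add(49, Mul(-3, 2809))) = Mul(-1, Add(49, -8427)) = Mul(-1, -8378) = 8378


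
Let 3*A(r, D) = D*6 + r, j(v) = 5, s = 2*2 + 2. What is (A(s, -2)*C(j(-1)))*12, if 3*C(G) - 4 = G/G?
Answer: -40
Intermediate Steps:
s = 6 (s = 4 + 2 = 6)
A(r, D) = 2*D + r/3 (A(r, D) = (D*6 + r)/3 = (6*D + r)/3 = (r + 6*D)/3 = 2*D + r/3)
C(G) = 5/3 (C(G) = 4/3 + (G/G)/3 = 4/3 + (⅓)*1 = 4/3 + ⅓ = 5/3)
(A(s, -2)*C(j(-1)))*12 = ((2*(-2) + (⅓)*6)*(5/3))*12 = ((-4 + 2)*(5/3))*12 = -2*5/3*12 = -10/3*12 = -40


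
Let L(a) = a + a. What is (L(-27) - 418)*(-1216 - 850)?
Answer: 975152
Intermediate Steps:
L(a) = 2*a
(L(-27) - 418)*(-1216 - 850) = (2*(-27) - 418)*(-1216 - 850) = (-54 - 418)*(-2066) = -472*(-2066) = 975152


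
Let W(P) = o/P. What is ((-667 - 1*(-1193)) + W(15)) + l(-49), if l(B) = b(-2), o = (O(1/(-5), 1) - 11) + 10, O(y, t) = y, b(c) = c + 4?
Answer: 13198/25 ≈ 527.92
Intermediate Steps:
b(c) = 4 + c
o = -6/5 (o = (1/(-5) - 11) + 10 = (-⅕ - 11) + 10 = -56/5 + 10 = -6/5 ≈ -1.2000)
l(B) = 2 (l(B) = 4 - 2 = 2)
W(P) = -6/(5*P)
((-667 - 1*(-1193)) + W(15)) + l(-49) = ((-667 - 1*(-1193)) - 6/5/15) + 2 = ((-667 + 1193) - 6/5*1/15) + 2 = (526 - 2/25) + 2 = 13148/25 + 2 = 13198/25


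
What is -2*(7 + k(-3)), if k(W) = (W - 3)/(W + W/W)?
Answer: -20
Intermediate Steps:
k(W) = (-3 + W)/(1 + W) (k(W) = (-3 + W)/(W + 1) = (-3 + W)/(1 + W))
-2*(7 + k(-3)) = -2*(7 + (-3 - 3)/(1 - 3)) = -2*(7 - 6/(-2)) = -2*(7 - ½*(-6)) = -2*(7 + 3) = -2*10 = -20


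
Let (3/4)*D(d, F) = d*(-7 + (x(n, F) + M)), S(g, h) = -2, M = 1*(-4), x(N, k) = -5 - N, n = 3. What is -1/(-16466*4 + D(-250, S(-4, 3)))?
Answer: 3/178592 ≈ 1.6798e-5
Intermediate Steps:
M = -4
D(d, F) = -76*d/3 (D(d, F) = 4*(d*(-7 + ((-5 - 1*3) - 4)))/3 = 4*(d*(-7 + ((-5 - 3) - 4)))/3 = 4*(d*(-7 + (-8 - 4)))/3 = 4*(d*(-7 - 12))/3 = 4*(d*(-19))/3 = 4*(-19*d)/3 = -76*d/3)
-1/(-16466*4 + D(-250, S(-4, 3))) = -1/(-16466*4 - 76/3*(-250)) = -1/(-65864 + 19000/3) = -1/(-178592/3) = -1*(-3/178592) = 3/178592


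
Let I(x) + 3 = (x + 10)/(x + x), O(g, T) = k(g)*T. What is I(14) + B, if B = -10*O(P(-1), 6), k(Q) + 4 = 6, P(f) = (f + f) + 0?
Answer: -855/7 ≈ -122.14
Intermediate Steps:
P(f) = 2*f (P(f) = 2*f + 0 = 2*f)
k(Q) = 2 (k(Q) = -4 + 6 = 2)
O(g, T) = 2*T
B = -120 (B = -20*6 = -10*12 = -120)
I(x) = -3 + (10 + x)/(2*x) (I(x) = -3 + (x + 10)/(x + x) = -3 + (10 + x)/((2*x)) = -3 + (10 + x)*(1/(2*x)) = -3 + (10 + x)/(2*x))
I(14) + B = (-5/2 + 5/14) - 120 = -15/7 - 120 = -855/7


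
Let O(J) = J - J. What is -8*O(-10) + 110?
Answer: 110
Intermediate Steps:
O(J) = 0
-8*O(-10) + 110 = -8*0 + 110 = 0 + 110 = 110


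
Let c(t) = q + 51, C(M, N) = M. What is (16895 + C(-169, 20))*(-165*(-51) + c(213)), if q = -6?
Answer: 141501960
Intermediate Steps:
c(t) = 45 (c(t) = -6 + 51 = 45)
(16895 + C(-169, 20))*(-165*(-51) + c(213)) = (16895 - 169)*(-165*(-51) + 45) = 16726*(8415 + 45) = 16726*8460 = 141501960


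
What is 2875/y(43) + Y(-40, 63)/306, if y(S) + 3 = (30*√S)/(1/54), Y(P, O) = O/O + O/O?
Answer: 12685424/1918436247 + 517500*√43/12538799 ≈ 0.27725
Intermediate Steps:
Y(P, O) = 2 (Y(P, O) = 1 + 1 = 2)
y(S) = -3 + 1620*√S (y(S) = -3 + (30*√S)/(1/54) = -3 + (30*√S)*54 = -3 + 1620*√S)
2875/y(43) + Y(-40, 63)/306 = 2875/(-3 + 1620*√43) + 2/306 = 2875/(-3 + 1620*√43) + 2*(1/306) = 2875/(-3 + 1620*√43) + 1/153 = 1/153 + 2875/(-3 + 1620*√43)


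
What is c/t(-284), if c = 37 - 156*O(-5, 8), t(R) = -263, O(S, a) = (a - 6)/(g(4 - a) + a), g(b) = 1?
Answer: -7/789 ≈ -0.0088720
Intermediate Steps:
O(S, a) = (-6 + a)/(1 + a) (O(S, a) = (a - 6)/(1 + a) = (-6 + a)/(1 + a))
c = 7/3 (c = 37 - 156*(-6 + 8)/(1 + 8) = 37 - 156*2/9 = 37 - 104/3 = 7/3 ≈ 2.3333)
c/t(-284) = (7/3)/(-263) = (7/3)*(-1/263) = -7/789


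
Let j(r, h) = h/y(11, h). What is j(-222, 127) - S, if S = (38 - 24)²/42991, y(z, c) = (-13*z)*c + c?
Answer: -70823/6104722 ≈ -0.011601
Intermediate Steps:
y(z, c) = c - 13*c*z (y(z, c) = -13*c*z + c = c - 13*c*z)
j(r, h) = -1/142 (j(r, h) = h/((h*(1 - 13*11))) = h/((h*(1 - 143))) = h/((h*(-142))) = h/((-142*h)) = h*(-1/(142*h)) = -1/142)
S = 196/42991 (S = 14²*(1/42991) = 196*(1/42991) = 196/42991 ≈ 0.0045591)
j(-222, 127) - S = -1/142 - 1*196/42991 = -1/142 - 196/42991 = -70823/6104722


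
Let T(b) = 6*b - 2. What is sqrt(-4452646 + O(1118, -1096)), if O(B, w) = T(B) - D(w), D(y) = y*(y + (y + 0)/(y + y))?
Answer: 4*I*sqrt(352913) ≈ 2376.3*I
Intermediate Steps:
T(b) = -2 + 6*b
D(y) = y*(1/2 + y) (D(y) = y*(y + y/((2*y))) = y*(y + y*(1/(2*y))) = y*(y + 1/2) = y*(1/2 + y))
O(B, w) = -2 + 6*B - w*(1/2 + w) (O(B, w) = (-2 + 6*B) - w*(1/2 + w) = -2 + 6*B - w*(1/2 + w))
sqrt(-4452646 + O(1118, -1096)) = sqrt(-4452646 + (-2 - 1*(-1096)**2 + 6*1118 - 1/2*(-1096))) = sqrt(-4452646 + (-2 - 1*1201216 + 6708 + 548)) = sqrt(-4452646 + (-2 - 1201216 + 6708 + 548)) = sqrt(-4452646 - 1193962) = sqrt(-5646608) = 4*I*sqrt(352913)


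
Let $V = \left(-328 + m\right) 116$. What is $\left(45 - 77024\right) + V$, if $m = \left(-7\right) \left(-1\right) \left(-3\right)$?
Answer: $-117463$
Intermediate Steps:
$m = -21$ ($m = 7 \left(-3\right) = -21$)
$V = -40484$ ($V = \left(-328 - 21\right) 116 = \left(-349\right) 116 = -40484$)
$\left(45 - 77024\right) + V = \left(45 - 77024\right) - 40484 = -76979 - 40484 = -117463$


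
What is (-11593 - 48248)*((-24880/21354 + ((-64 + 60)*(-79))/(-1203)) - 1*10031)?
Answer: 856795636149837/1427159 ≈ 6.0035e+8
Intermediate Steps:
(-11593 - 48248)*((-24880/21354 + ((-64 + 60)*(-79))/(-1203)) - 1*10031) = -59841*((-24880*1/21354 - 4*(-79)*(-1/1203)) - 10031) = -59841*((-12440/10677 + 316*(-1/1203)) - 10031) = -59841*((-12440/10677 - 316/1203) - 10031) = -59841*(-6113084/4281477 - 10031) = -59841*(-42953608871/4281477) = 856795636149837/1427159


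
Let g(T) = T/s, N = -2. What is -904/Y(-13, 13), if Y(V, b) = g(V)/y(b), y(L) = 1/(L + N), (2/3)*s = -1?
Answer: -1356/143 ≈ -9.4825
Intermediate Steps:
s = -3/2 (s = (3/2)*(-1) = -3/2 ≈ -1.5000)
g(T) = -2*T/3 (g(T) = T/(-3/2) = T*(-⅔) = -2*T/3)
y(L) = 1/(-2 + L) (y(L) = 1/(L - 2) = 1/(-2 + L))
Y(V, b) = -2*V*(-2 + b)/3 (Y(V, b) = (-2*V/3)/(1/(-2 + b)) = (-2*V/3)*(-2 + b) = -2*V*(-2 + b)/3)
-904/Y(-13, 13) = -904*(-3/(26*(2 - 1*13))) = -904*(-3/(26*(2 - 13))) = -904/((⅔)*(-13)*(-11)) = -904/286/3 = -904*3/286 = -1356/143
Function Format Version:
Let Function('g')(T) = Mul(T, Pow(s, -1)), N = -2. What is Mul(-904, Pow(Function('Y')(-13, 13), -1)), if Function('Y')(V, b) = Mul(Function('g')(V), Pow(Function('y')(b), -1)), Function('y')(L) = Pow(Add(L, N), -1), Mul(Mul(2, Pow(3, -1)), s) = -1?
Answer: Rational(-1356, 143) ≈ -9.4825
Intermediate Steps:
s = Rational(-3, 2) (s = Mul(Rational(3, 2), -1) = Rational(-3, 2) ≈ -1.5000)
Function('g')(T) = Mul(Rational(-2, 3), T) (Function('g')(T) = Mul(T, Pow(Rational(-3, 2), -1)) = Mul(T, Rational(-2, 3)) = Mul(Rational(-2, 3), T))
Function('y')(L) = Pow(Add(-2, L), -1) (Function('y')(L) = Pow(Add(L, -2), -1) = Pow(Add(-2, L), -1))
Function('Y')(V, b) = Mul(Rational(-2, 3), V, Add(-2, b)) (Function('Y')(V, b) = Mul(Mul(Rational(-2, 3), V), Pow(Pow(Add(-2, b), -1), -1)) = Mul(Mul(Rational(-2, 3), V), Add(-2, b)) = Mul(Rational(-2, 3), V, Add(-2, b)))
Mul(-904, Pow(Function('Y')(-13, 13), -1)) = Mul(-904, Pow(Mul(Rational(2, 3), -13, Add(2, Mul(-1, 13))), -1)) = Mul(-904, Pow(Mul(Rational(2, 3), -13, Add(2, -13)), -1)) = Mul(-904, Pow(Mul(Rational(2, 3), -13, -11), -1)) = Mul(-904, Pow(Rational(286, 3), -1)) = Mul(-904, Rational(3, 286)) = Rational(-1356, 143)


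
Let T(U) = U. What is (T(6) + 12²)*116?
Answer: 17400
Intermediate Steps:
(T(6) + 12²)*116 = (6 + 12²)*116 = (6 + 144)*116 = 150*116 = 17400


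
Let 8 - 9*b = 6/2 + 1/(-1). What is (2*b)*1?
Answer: 4/3 ≈ 1.3333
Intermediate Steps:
b = ⅔ (b = 8/9 - (6/2 + 1/(-1))/9 = 8/9 - (6*(½) + 1*(-1))/9 = 8/9 - (3 - 1)/9 = 8/9 - ⅑*2 = 8/9 - 2/9 = ⅔ ≈ 0.66667)
(2*b)*1 = (2*(⅔))*1 = (4/3)*1 = 4/3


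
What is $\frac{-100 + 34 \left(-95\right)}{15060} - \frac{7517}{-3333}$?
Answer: $\frac{3403571}{1673166} \approx 2.0342$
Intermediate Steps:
$\frac{-100 + 34 \left(-95\right)}{15060} - \frac{7517}{-3333} = \left(-100 - 3230\right) \frac{1}{15060} - - \frac{7517}{3333} = \left(-3330\right) \frac{1}{15060} + \frac{7517}{3333} = - \frac{111}{502} + \frac{7517}{3333} = \frac{3403571}{1673166}$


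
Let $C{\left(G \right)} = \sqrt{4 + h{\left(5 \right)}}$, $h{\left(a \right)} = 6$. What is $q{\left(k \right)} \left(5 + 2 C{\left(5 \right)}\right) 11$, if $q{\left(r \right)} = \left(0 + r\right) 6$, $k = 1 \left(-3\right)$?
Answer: $-990 - 396 \sqrt{10} \approx -2242.3$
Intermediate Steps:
$C{\left(G \right)} = \sqrt{10}$ ($C{\left(G \right)} = \sqrt{4 + 6} = \sqrt{10}$)
$k = -3$
$q{\left(r \right)} = 6 r$ ($q{\left(r \right)} = r 6 = 6 r$)
$q{\left(k \right)} \left(5 + 2 C{\left(5 \right)}\right) 11 = 6 \left(-3\right) \left(5 + 2 \sqrt{10}\right) 11 = - 18 \left(5 + 2 \sqrt{10}\right) 11 = \left(-90 - 36 \sqrt{10}\right) 11 = -990 - 396 \sqrt{10}$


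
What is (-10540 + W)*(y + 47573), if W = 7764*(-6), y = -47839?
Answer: 15194984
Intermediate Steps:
W = -46584
(-10540 + W)*(y + 47573) = (-10540 - 46584)*(-47839 + 47573) = -57124*(-266) = 15194984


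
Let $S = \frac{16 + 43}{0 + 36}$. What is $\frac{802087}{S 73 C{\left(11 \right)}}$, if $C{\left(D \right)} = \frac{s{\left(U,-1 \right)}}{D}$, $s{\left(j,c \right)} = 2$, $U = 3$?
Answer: $\frac{158813226}{4307} \approx 36873.0$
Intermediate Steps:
$S = \frac{59}{36} \approx 1.6389$
$C{\left(D \right)} = \frac{2}{D}$
$\frac{802087}{S 73 C{\left(11 \right)}} = \frac{802087}{\frac{59}{36} \cdot 73 \cdot \frac{2}{11}} = \frac{802087}{\frac{4307}{36} \cdot 2 \cdot \frac{1}{11}} = \frac{802087}{\frac{4307}{36} \cdot \frac{2}{11}} = \frac{802087}{\frac{4307}{198}} = 802087 \cdot \frac{198}{4307} = \frac{158813226}{4307}$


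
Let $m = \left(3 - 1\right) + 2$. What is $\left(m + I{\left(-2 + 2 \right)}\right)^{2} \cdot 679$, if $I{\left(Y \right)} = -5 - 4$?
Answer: $16975$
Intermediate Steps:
$m = 4$ ($m = 2 + 2 = 4$)
$I{\left(Y \right)} = -9$
$\left(m + I{\left(-2 + 2 \right)}\right)^{2} \cdot 679 = \left(4 - 9\right)^{2} \cdot 679 = \left(-5\right)^{2} \cdot 679 = 25 \cdot 679 = 16975$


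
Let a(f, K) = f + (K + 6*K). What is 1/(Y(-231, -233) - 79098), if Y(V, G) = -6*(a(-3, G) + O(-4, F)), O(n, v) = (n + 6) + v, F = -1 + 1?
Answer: -1/69306 ≈ -1.4429e-5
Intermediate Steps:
F = 0
O(n, v) = 6 + n + v (O(n, v) = (6 + n) + v = 6 + n + v)
a(f, K) = f + 7*K
Y(V, G) = 6 - 42*G (Y(V, G) = -6*((-3 + 7*G) + (6 - 4 + 0)) = -6*((-3 + 7*G) + 2) = -6*(-1 + 7*G) = 6 - 42*G)
1/(Y(-231, -233) - 79098) = 1/((6 - 42*(-233)) - 79098) = 1/((6 + 9786) - 79098) = 1/(9792 - 79098) = 1/(-69306) = -1/69306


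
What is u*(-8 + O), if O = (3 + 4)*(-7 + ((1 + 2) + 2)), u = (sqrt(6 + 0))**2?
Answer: -132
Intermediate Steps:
u = 6 (u = (sqrt(6))**2 = 6)
O = -14 (O = 7*(-7 + (3 + 2)) = 7*(-7 + 5) = 7*(-2) = -14)
u*(-8 + O) = 6*(-8 - 14) = 6*(-22) = -132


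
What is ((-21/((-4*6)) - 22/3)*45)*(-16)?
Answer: 4650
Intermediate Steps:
((-21/((-4*6)) - 22/3)*45)*(-16) = ((-21/(-24) - 22*1/3)*45)*(-16) = ((-21*(-1/24) - 22/3)*45)*(-16) = ((7/8 - 22/3)*45)*(-16) = -155/24*45*(-16) = -2325/8*(-16) = 4650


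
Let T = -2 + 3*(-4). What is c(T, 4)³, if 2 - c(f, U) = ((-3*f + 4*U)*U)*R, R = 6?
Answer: -2685619000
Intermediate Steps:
T = -14 (T = -2 - 12 = -14)
c(f, U) = 2 - 6*U*(-3*f + 4*U) (c(f, U) = 2 - (-3*f + 4*U)*U*6 = 2 - U*(-3*f + 4*U)*6 = 2 - 6*U*(-3*f + 4*U))
c(T, 4)³ = (2 - 24*4² + 18*4*(-14))³ = (2 - 24*16 - 1008)³ = (2 - 384 - 1008)³ = (-1390)³ = -2685619000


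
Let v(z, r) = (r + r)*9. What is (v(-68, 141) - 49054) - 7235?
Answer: -53751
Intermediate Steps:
v(z, r) = 18*r (v(z, r) = (2*r)*9 = 18*r)
(v(-68, 141) - 49054) - 7235 = (18*141 - 49054) - 7235 = (2538 - 49054) - 7235 = -46516 - 7235 = -53751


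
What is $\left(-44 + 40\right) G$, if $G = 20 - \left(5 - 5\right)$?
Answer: $-80$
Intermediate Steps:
$G = 20$ ($G = 20 - \left(5 - 5\right) = 20 - 0 = 20 + 0 = 20$)
$\left(-44 + 40\right) G = \left(-44 + 40\right) 20 = \left(-4\right) 20 = -80$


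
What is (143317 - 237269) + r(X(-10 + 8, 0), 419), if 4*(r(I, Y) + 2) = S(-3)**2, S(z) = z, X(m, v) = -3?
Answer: -375807/4 ≈ -93952.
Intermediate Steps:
r(I, Y) = 1/4 (r(I, Y) = -2 + (1/4)*(-3)**2 = -2 + (1/4)*9 = -2 + 9/4 = 1/4)
(143317 - 237269) + r(X(-10 + 8, 0), 419) = (143317 - 237269) + 1/4 = -93952 + 1/4 = -375807/4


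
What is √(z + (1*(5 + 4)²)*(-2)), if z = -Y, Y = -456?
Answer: 7*√6 ≈ 17.146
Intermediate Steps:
z = 456 (z = -1*(-456) = 456)
√(z + (1*(5 + 4)²)*(-2)) = √(456 + (1*(5 + 4)²)*(-2)) = √(456 + (1*9²)*(-2)) = √(456 + (1*81)*(-2)) = √(456 + 81*(-2)) = √(456 - 162) = √294 = 7*√6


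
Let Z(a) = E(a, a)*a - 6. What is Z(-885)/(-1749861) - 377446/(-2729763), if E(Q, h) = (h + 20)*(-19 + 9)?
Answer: 2395279179926/530745090327 ≈ 4.5130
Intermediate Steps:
E(Q, h) = -200 - 10*h (E(Q, h) = (20 + h)*(-10) = -200 - 10*h)
Z(a) = -6 + a*(-200 - 10*a) (Z(a) = (-200 - 10*a)*a - 6 = a*(-200 - 10*a) - 6 = -6 + a*(-200 - 10*a))
Z(-885)/(-1749861) - 377446/(-2729763) = (-6 - 10*(-885)*(20 - 885))/(-1749861) - 377446/(-2729763) = (-6 - 10*(-885)*(-865))*(-1/1749861) - 377446*(-1/2729763) = (-6 - 7655250)*(-1/1749861) + 377446/2729763 = -7655256*(-1/1749861) + 377446/2729763 = 850584/194429 + 377446/2729763 = 2395279179926/530745090327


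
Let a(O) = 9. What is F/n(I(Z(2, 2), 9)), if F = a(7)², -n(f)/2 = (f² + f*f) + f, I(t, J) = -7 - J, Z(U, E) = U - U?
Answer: -81/992 ≈ -0.081653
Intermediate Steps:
Z(U, E) = 0
n(f) = -4*f² - 2*f (n(f) = -2*((f² + f*f) + f) = -2*((f² + f²) + f) = -2*(2*f² + f) = -2*(f + 2*f²) = -4*f² - 2*f)
F = 81 (F = 9² = 81)
F/n(I(Z(2, 2), 9)) = 81/((-2*(-7 - 1*9)*(1 + 2*(-7 - 1*9)))) = 81/((-2*(-7 - 9)*(1 + 2*(-7 - 9)))) = 81/((-2*(-16)*(1 + 2*(-16)))) = 81/((-2*(-16)*(1 - 32))) = 81/((-2*(-16)*(-31))) = 81/(-992) = 81*(-1/992) = -81/992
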